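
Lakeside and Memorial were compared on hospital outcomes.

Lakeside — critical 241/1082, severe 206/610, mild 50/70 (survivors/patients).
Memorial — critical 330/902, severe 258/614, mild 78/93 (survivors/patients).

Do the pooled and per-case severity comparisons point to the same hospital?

Yes

Critical: Lakeside 241/1082 = 22.3%, Memorial 330/902 = 36.6% → Memorial
Severe: Lakeside 206/610 = 33.8%, Memorial 258/614 = 42.0% → Memorial
Mild: Lakeside 50/70 = 71.4%, Memorial 78/93 = 83.9% → Memorial
Overall: Lakeside 497/1762 = 28.2%, Memorial 666/1609 = 41.4% → Memorial
Memorial wins overall and in every case group — no reversal.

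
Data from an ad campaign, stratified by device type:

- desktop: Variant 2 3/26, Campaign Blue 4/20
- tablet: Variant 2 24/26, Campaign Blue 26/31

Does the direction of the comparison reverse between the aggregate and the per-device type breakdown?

No

Desktop: Variant 2 3/26 = 11.5%, Campaign Blue 4/20 = 20.0% → Campaign Blue
Tablet: Variant 2 24/26 = 92.3%, Campaign Blue 26/31 = 83.9% → Variant 2
Overall: Variant 2 27/52 = 51.9%, Campaign Blue 30/51 = 58.8% → Campaign Blue
Neither sweeps: Variant 2 wins 1 of 2 groups, Campaign Blue wins 1. Campaign Blue wins overall but not every group — no Simpson reversal.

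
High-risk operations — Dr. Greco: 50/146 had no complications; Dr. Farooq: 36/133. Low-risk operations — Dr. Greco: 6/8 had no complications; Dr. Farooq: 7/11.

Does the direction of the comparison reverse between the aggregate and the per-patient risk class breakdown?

No

High-risk: Dr. Greco 50/146 = 34.2%, Dr. Farooq 36/133 = 27.1% → Dr. Greco
Low-risk: Dr. Greco 6/8 = 75.0%, Dr. Farooq 7/11 = 63.6% → Dr. Greco
Overall: Dr. Greco 56/154 = 36.4%, Dr. Farooq 43/144 = 29.9% → Dr. Greco
Dr. Greco wins overall and in every patient risk group — no reversal.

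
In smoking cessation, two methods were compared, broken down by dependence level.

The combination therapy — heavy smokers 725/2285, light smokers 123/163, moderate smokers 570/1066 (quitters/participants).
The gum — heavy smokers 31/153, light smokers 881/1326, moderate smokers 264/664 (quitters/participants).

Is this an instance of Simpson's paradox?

Heavy smokers: the combination therapy 725/2285 = 31.7%, the gum 31/153 = 20.3% → the combination therapy
Light smokers: the combination therapy 123/163 = 75.5%, the gum 881/1326 = 66.4% → the combination therapy
Moderate smokers: the combination therapy 570/1066 = 53.5%, the gum 264/664 = 39.8% → the combination therapy
Overall: the combination therapy 1418/3514 = 40.4%, the gum 1176/2143 = 54.9% → the gum
The combination therapy wins each dependence group but the gum wins overall — the comparison reverses. The combination therapy's participants skew toward heavy smokers, which has a lower base rate.

Yes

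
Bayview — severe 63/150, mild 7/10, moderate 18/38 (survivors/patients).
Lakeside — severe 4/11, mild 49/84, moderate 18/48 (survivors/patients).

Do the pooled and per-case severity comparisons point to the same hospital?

No

Severe: Bayview 63/150 = 42.0%, Lakeside 4/11 = 36.4% → Bayview
Mild: Bayview 7/10 = 70.0%, Lakeside 49/84 = 58.3% → Bayview
Moderate: Bayview 18/38 = 47.4%, Lakeside 18/48 = 37.5% → Bayview
Overall: Bayview 88/198 = 44.4%, Lakeside 71/143 = 49.7% → Lakeside
Bayview wins each case group but Lakeside wins overall — the comparison reverses. Bayview's patients skew toward severe, which has a lower base rate.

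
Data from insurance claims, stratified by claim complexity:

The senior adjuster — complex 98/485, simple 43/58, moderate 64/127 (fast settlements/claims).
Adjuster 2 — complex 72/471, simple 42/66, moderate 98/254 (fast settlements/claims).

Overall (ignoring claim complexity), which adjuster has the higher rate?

the senior adjuster

Complex: the senior adjuster 98/485 = 20.2%, Adjuster 2 72/471 = 15.3% → the senior adjuster
Simple: the senior adjuster 43/58 = 74.1%, Adjuster 2 42/66 = 63.6% → the senior adjuster
Moderate: the senior adjuster 64/127 = 50.4%, Adjuster 2 98/254 = 38.6% → the senior adjuster
Overall: the senior adjuster 205/670 = 30.6%, Adjuster 2 212/791 = 26.8% → the senior adjuster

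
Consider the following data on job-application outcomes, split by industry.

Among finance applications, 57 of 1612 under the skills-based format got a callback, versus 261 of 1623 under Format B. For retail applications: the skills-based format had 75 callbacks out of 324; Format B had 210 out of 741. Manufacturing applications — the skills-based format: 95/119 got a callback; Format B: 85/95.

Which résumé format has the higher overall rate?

Format B

Finance: the skills-based format 57/1612 = 3.5%, Format B 261/1623 = 16.1% → Format B
Retail: the skills-based format 75/324 = 23.1%, Format B 210/741 = 28.3% → Format B
Manufacturing: the skills-based format 95/119 = 79.8%, Format B 85/95 = 89.5% → Format B
Overall: the skills-based format 227/2055 = 11.0%, Format B 556/2459 = 22.6% → Format B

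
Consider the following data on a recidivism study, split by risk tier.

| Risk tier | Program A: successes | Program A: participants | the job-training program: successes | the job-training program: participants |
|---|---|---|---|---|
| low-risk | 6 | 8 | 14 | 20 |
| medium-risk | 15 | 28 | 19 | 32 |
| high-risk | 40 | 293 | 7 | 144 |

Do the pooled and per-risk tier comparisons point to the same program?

Low-risk: Program A 6/8 = 75.0%, the job-training program 14/20 = 70.0% → Program A
Medium-risk: Program A 15/28 = 53.6%, the job-training program 19/32 = 59.4% → the job-training program
High-risk: Program A 40/293 = 13.7%, the job-training program 7/144 = 4.9% → Program A
Overall: Program A 61/329 = 18.5%, the job-training program 40/196 = 20.4% → the job-training program
Neither sweeps: Program A wins 2 of 3 groups, the job-training program wins 1. The job-training program wins overall but not every group — no Simpson reversal.

No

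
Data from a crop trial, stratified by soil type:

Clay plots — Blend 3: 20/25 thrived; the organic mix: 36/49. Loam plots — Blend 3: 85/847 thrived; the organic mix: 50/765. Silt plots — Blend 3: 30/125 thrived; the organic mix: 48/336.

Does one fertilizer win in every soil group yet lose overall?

No

Clay: Blend 3 20/25 = 80.0%, the organic mix 36/49 = 73.5% → Blend 3
Loam: Blend 3 85/847 = 10.0%, the organic mix 50/765 = 6.5% → Blend 3
Silt: Blend 3 30/125 = 24.0%, the organic mix 48/336 = 14.3% → Blend 3
Overall: Blend 3 135/997 = 13.5%, the organic mix 134/1150 = 11.7% → Blend 3
Blend 3 wins overall and in every soil group — no reversal.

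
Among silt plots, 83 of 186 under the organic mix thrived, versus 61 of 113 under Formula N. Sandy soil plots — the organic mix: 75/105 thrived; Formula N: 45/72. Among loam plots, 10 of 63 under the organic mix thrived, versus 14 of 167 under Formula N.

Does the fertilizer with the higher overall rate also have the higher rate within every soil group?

No

Silt: the organic mix 83/186 = 44.6%, Formula N 61/113 = 54.0% → Formula N
Sandy soil: the organic mix 75/105 = 71.4%, Formula N 45/72 = 62.5% → the organic mix
Loam: the organic mix 10/63 = 15.9%, Formula N 14/167 = 8.4% → the organic mix
Overall: the organic mix 168/354 = 47.5%, Formula N 120/352 = 34.1% → the organic mix
Neither sweeps: the organic mix wins 2 of 3 groups, Formula N wins 1. The organic mix wins overall but not every group — no Simpson reversal.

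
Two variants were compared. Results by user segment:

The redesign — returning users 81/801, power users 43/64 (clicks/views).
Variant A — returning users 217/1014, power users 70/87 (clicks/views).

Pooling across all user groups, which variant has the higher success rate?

Variant A

Returning users: the redesign 81/801 = 10.1%, Variant A 217/1014 = 21.4% → Variant A
Power users: the redesign 43/64 = 67.2%, Variant A 70/87 = 80.5% → Variant A
Overall: the redesign 124/865 = 14.3%, Variant A 287/1101 = 26.1% → Variant A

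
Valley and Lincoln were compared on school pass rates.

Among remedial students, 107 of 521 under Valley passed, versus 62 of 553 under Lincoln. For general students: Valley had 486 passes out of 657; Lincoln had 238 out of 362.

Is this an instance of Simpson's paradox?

No

Remedial: Valley 107/521 = 20.5%, Lincoln 62/553 = 11.2% → Valley
General: Valley 486/657 = 74.0%, Lincoln 238/362 = 65.7% → Valley
Overall: Valley 593/1178 = 50.3%, Lincoln 300/915 = 32.8% → Valley
Valley wins overall and in every student group — no reversal.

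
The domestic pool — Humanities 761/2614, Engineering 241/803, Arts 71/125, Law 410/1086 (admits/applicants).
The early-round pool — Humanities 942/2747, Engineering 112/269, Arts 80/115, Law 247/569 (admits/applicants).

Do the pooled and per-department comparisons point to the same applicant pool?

Yes

Humanities: the domestic pool 761/2614 = 29.1%, the early-round pool 942/2747 = 34.3% → the early-round pool
Engineering: the domestic pool 241/803 = 30.0%, the early-round pool 112/269 = 41.6% → the early-round pool
Arts: the domestic pool 71/125 = 56.8%, the early-round pool 80/115 = 69.6% → the early-round pool
Law: the domestic pool 410/1086 = 37.8%, the early-round pool 247/569 = 43.4% → the early-round pool
Overall: the domestic pool 1483/4628 = 32.0%, the early-round pool 1381/3700 = 37.3% → the early-round pool
The early-round pool wins overall and in every department group — no reversal.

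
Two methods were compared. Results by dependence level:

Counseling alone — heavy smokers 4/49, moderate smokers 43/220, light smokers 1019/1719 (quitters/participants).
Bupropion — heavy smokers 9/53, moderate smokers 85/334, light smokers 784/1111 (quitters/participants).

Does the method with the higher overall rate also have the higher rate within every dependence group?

Heavy smokers: counseling alone 4/49 = 8.2%, bupropion 9/53 = 17.0% → bupropion
Moderate smokers: counseling alone 43/220 = 19.5%, bupropion 85/334 = 25.4% → bupropion
Light smokers: counseling alone 1019/1719 = 59.3%, bupropion 784/1111 = 70.6% → bupropion
Overall: counseling alone 1066/1988 = 53.6%, bupropion 878/1498 = 58.6% → bupropion
Bupropion wins overall and in every dependence group — no reversal.

Yes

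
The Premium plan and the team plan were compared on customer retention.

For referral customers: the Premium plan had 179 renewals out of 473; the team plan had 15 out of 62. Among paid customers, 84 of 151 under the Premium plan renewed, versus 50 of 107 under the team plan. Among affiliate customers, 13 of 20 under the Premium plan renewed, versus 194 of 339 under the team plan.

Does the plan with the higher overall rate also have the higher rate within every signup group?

Referral: the Premium plan 179/473 = 37.8%, the team plan 15/62 = 24.2% → the Premium plan
Paid: the Premium plan 84/151 = 55.6%, the team plan 50/107 = 46.7% → the Premium plan
Affiliate: the Premium plan 13/20 = 65.0%, the team plan 194/339 = 57.2% → the Premium plan
Overall: the Premium plan 276/644 = 42.9%, the team plan 259/508 = 51.0% → the team plan
The Premium plan wins each signup group but the team plan wins overall — the comparison reverses. The Premium plan's customers skew toward referral, which has a lower base rate.

No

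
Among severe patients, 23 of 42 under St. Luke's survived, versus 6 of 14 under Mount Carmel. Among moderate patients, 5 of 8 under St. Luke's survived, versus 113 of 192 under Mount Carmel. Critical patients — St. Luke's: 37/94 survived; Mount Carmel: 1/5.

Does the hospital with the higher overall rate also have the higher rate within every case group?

Severe: St. Luke's 23/42 = 54.8%, Mount Carmel 6/14 = 42.9% → St. Luke's
Moderate: St. Luke's 5/8 = 62.5%, Mount Carmel 113/192 = 58.9% → St. Luke's
Critical: St. Luke's 37/94 = 39.4%, Mount Carmel 1/5 = 20.0% → St. Luke's
Overall: St. Luke's 65/144 = 45.1%, Mount Carmel 120/211 = 56.9% → Mount Carmel
St. Luke's wins each case group but Mount Carmel wins overall — the comparison reverses. St. Luke's's patients skew toward critical, which has a lower base rate.

No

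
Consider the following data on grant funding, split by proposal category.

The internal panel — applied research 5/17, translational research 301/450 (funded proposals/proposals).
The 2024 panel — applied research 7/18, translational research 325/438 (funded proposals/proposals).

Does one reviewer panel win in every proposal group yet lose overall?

Applied research: the internal panel 5/17 = 29.4%, the 2024 panel 7/18 = 38.9% → the 2024 panel
Translational research: the internal panel 301/450 = 66.9%, the 2024 panel 325/438 = 74.2% → the 2024 panel
Overall: the internal panel 306/467 = 65.5%, the 2024 panel 332/456 = 72.8% → the 2024 panel
The 2024 panel wins overall and in every proposal group — no reversal.

No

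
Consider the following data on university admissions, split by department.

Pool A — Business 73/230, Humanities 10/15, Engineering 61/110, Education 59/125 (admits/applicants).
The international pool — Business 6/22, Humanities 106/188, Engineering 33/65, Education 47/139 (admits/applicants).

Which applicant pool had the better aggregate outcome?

Business: Pool A 73/230 = 31.7%, the international pool 6/22 = 27.3% → Pool A
Humanities: Pool A 10/15 = 66.7%, the international pool 106/188 = 56.4% → Pool A
Engineering: Pool A 61/110 = 55.5%, the international pool 33/65 = 50.8% → Pool A
Education: Pool A 59/125 = 47.2%, the international pool 47/139 = 33.8% → Pool A
Overall: Pool A 203/480 = 42.3%, the international pool 192/414 = 46.4% → the international pool
(Pool A wins every department group but the international pool wins overall — Pool A's applicants skew toward the low-rate Business group.)

the international pool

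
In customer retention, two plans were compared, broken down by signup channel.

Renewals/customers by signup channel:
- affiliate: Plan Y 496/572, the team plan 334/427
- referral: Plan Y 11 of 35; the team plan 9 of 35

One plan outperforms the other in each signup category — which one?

Affiliate: Plan Y 496/572 = 86.7%, the team plan 334/427 = 78.2% → Plan Y
Referral: Plan Y 11/35 = 31.4%, the team plan 9/35 = 25.7% → Plan Y
Plan Y has the higher rate in both groups.

Plan Y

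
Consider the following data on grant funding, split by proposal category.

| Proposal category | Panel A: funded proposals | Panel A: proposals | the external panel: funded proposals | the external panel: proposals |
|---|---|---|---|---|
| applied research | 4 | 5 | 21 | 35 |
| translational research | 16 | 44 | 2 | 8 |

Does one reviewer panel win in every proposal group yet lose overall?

Applied research: Panel A 4/5 = 80.0%, the external panel 21/35 = 60.0% → Panel A
Translational research: Panel A 16/44 = 36.4%, the external panel 2/8 = 25.0% → Panel A
Overall: Panel A 20/49 = 40.8%, the external panel 23/43 = 53.5% → the external panel
Panel A wins each proposal group but the external panel wins overall — the comparison reverses. Panel A's proposals skew toward translational research, which has a lower base rate.

Yes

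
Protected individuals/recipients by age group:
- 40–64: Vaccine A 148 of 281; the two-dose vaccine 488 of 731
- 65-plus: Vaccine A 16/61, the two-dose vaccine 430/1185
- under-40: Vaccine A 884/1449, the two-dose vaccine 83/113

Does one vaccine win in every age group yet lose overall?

40–64: Vaccine A 148/281 = 52.7%, the two-dose vaccine 488/731 = 66.8% → the two-dose vaccine
65-plus: Vaccine A 16/61 = 26.2%, the two-dose vaccine 430/1185 = 36.3% → the two-dose vaccine
Under-40: Vaccine A 884/1449 = 61.0%, the two-dose vaccine 83/113 = 73.5% → the two-dose vaccine
Overall: Vaccine A 1048/1791 = 58.5%, the two-dose vaccine 1001/2029 = 49.3% → Vaccine A
The two-dose vaccine wins each age group but Vaccine A wins overall — the comparison reverses. The two-dose vaccine's recipients skew toward 65-plus, which has a lower base rate.

Yes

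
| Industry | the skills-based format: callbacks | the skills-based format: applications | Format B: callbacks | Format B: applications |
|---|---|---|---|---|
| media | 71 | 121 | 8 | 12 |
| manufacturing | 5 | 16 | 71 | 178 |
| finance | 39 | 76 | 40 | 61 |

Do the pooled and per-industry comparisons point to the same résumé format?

No

Media: the skills-based format 71/121 = 58.7%, Format B 8/12 = 66.7% → Format B
Manufacturing: the skills-based format 5/16 = 31.2%, Format B 71/178 = 39.9% → Format B
Finance: the skills-based format 39/76 = 51.3%, Format B 40/61 = 65.6% → Format B
Overall: the skills-based format 115/213 = 54.0%, Format B 119/251 = 47.4% → the skills-based format
Format B wins each industry group but the skills-based format wins overall — the comparison reverses. Format B's applications skew toward manufacturing, which has a lower base rate.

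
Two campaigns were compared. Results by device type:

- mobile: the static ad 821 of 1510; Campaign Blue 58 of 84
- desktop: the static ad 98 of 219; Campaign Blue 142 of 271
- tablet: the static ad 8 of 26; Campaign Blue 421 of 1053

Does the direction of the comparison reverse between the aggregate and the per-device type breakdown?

Yes

Mobile: the static ad 821/1510 = 54.4%, Campaign Blue 58/84 = 69.0% → Campaign Blue
Desktop: the static ad 98/219 = 44.7%, Campaign Blue 142/271 = 52.4% → Campaign Blue
Tablet: the static ad 8/26 = 30.8%, Campaign Blue 421/1053 = 40.0% → Campaign Blue
Overall: the static ad 927/1755 = 52.8%, Campaign Blue 621/1408 = 44.1% → the static ad
Campaign Blue wins each device group but the static ad wins overall — the comparison reverses. Campaign Blue's impressions skew toward tablet, which has a lower base rate.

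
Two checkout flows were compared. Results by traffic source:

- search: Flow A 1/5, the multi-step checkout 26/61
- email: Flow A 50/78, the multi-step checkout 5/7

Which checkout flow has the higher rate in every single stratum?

Search: Flow A 1/5 = 20.0%, the multi-step checkout 26/61 = 42.6% → the multi-step checkout
Email: Flow A 50/78 = 64.1%, the multi-step checkout 5/7 = 71.4% → the multi-step checkout
The multi-step checkout has the higher rate in both groups.

the multi-step checkout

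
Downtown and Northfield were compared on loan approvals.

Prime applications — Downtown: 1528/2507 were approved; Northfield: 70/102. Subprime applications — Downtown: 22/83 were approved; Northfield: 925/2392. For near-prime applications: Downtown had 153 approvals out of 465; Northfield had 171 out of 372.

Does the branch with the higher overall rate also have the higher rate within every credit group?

No

Prime: Downtown 1528/2507 = 60.9%, Northfield 70/102 = 68.6% → Northfield
Subprime: Downtown 22/83 = 26.5%, Northfield 925/2392 = 38.7% → Northfield
Near-prime: Downtown 153/465 = 32.9%, Northfield 171/372 = 46.0% → Northfield
Overall: Downtown 1703/3055 = 55.7%, Northfield 1166/2866 = 40.7% → Downtown
Northfield wins each credit group but Downtown wins overall — the comparison reverses. Northfield's applications skew toward subprime, which has a lower base rate.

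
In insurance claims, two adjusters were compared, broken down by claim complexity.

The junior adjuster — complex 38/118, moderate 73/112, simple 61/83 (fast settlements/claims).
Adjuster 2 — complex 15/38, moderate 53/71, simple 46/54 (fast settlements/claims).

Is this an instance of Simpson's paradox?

Complex: the junior adjuster 38/118 = 32.2%, Adjuster 2 15/38 = 39.5% → Adjuster 2
Moderate: the junior adjuster 73/112 = 65.2%, Adjuster 2 53/71 = 74.6% → Adjuster 2
Simple: the junior adjuster 61/83 = 73.5%, Adjuster 2 46/54 = 85.2% → Adjuster 2
Overall: the junior adjuster 172/313 = 55.0%, Adjuster 2 114/163 = 69.9% → Adjuster 2
Adjuster 2 wins overall and in every claim group — no reversal.

No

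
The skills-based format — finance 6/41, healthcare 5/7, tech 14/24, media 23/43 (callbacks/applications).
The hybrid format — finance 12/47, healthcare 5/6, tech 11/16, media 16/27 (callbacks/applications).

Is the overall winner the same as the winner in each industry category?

Finance: the skills-based format 6/41 = 14.6%, the hybrid format 12/47 = 25.5% → the hybrid format
Healthcare: the skills-based format 5/7 = 71.4%, the hybrid format 5/6 = 83.3% → the hybrid format
Tech: the skills-based format 14/24 = 58.3%, the hybrid format 11/16 = 68.8% → the hybrid format
Media: the skills-based format 23/43 = 53.5%, the hybrid format 16/27 = 59.3% → the hybrid format
Overall: the skills-based format 48/115 = 41.7%, the hybrid format 44/96 = 45.8% → the hybrid format
The hybrid format wins overall and in every industry group — no reversal.

Yes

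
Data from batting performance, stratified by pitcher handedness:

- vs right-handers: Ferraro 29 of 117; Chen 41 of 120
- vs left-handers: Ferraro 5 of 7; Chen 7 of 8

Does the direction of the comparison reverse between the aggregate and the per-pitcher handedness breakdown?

No

Vs right-handers: Ferraro 29/117 = 24.8%, Chen 41/120 = 34.2% → Chen
Vs left-handers: Ferraro 5/7 = 71.4%, Chen 7/8 = 87.5% → Chen
Overall: Ferraro 34/124 = 27.4%, Chen 48/128 = 37.5% → Chen
Chen wins overall and in every pitcher group — no reversal.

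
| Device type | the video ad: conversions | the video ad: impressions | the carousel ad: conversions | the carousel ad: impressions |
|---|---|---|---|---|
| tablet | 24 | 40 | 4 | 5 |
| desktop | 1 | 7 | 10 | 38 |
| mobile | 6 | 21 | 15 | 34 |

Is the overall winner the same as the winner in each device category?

Tablet: the video ad 24/40 = 60.0%, the carousel ad 4/5 = 80.0% → the carousel ad
Desktop: the video ad 1/7 = 14.3%, the carousel ad 10/38 = 26.3% → the carousel ad
Mobile: the video ad 6/21 = 28.6%, the carousel ad 15/34 = 44.1% → the carousel ad
Overall: the video ad 31/68 = 45.6%, the carousel ad 29/77 = 37.7% → the video ad
The carousel ad wins each device group but the video ad wins overall — the comparison reverses. The carousel ad's impressions skew toward desktop, which has a lower base rate.

No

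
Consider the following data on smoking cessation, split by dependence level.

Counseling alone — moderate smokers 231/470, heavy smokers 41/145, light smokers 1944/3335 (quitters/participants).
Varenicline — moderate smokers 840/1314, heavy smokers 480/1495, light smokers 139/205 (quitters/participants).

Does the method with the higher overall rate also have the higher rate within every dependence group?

Moderate smokers: counseling alone 231/470 = 49.1%, varenicline 840/1314 = 63.9% → varenicline
Heavy smokers: counseling alone 41/145 = 28.3%, varenicline 480/1495 = 32.1% → varenicline
Light smokers: counseling alone 1944/3335 = 58.3%, varenicline 139/205 = 67.8% → varenicline
Overall: counseling alone 2216/3950 = 56.1%, varenicline 1459/3014 = 48.4% → counseling alone
Varenicline wins each dependence group but counseling alone wins overall — the comparison reverses. Varenicline's participants skew toward heavy smokers, which has a lower base rate.

No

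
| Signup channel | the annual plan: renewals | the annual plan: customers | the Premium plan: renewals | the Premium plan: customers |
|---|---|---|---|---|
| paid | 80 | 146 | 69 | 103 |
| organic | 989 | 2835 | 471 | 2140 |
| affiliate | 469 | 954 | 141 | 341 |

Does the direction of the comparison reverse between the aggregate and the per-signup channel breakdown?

Paid: the annual plan 80/146 = 54.8%, the Premium plan 69/103 = 67.0% → the Premium plan
Organic: the annual plan 989/2835 = 34.9%, the Premium plan 471/2140 = 22.0% → the annual plan
Affiliate: the annual plan 469/954 = 49.2%, the Premium plan 141/341 = 41.3% → the annual plan
Overall: the annual plan 1538/3935 = 39.1%, the Premium plan 681/2584 = 26.4% → the annual plan
Neither sweeps: the annual plan wins 2 of 3 groups, the Premium plan wins 1. The annual plan wins overall but not every group — no Simpson reversal.

No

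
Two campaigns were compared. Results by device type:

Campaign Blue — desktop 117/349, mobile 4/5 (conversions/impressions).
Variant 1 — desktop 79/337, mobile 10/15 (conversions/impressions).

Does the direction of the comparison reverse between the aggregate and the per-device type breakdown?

Desktop: Campaign Blue 117/349 = 33.5%, Variant 1 79/337 = 23.4% → Campaign Blue
Mobile: Campaign Blue 4/5 = 80.0%, Variant 1 10/15 = 66.7% → Campaign Blue
Overall: Campaign Blue 121/354 = 34.2%, Variant 1 89/352 = 25.3% → Campaign Blue
Campaign Blue wins overall and in every device group — no reversal.

No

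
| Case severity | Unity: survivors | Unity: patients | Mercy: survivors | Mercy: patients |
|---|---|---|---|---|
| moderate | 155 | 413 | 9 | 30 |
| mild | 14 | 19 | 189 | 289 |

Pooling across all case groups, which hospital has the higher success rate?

Mercy

Moderate: Unity 155/413 = 37.5%, Mercy 9/30 = 30.0% → Unity
Mild: Unity 14/19 = 73.7%, Mercy 189/289 = 65.4% → Unity
Overall: Unity 169/432 = 39.1%, Mercy 198/319 = 62.1% → Mercy
(Unity wins every case group but Mercy wins overall — Unity's patients skew toward the low-rate moderate group.)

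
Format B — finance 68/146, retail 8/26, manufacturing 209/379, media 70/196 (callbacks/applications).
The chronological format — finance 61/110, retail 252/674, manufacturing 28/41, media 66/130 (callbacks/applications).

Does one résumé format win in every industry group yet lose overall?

Finance: Format B 68/146 = 46.6%, the chronological format 61/110 = 55.5% → the chronological format
Retail: Format B 8/26 = 30.8%, the chronological format 252/674 = 37.4% → the chronological format
Manufacturing: Format B 209/379 = 55.1%, the chronological format 28/41 = 68.3% → the chronological format
Media: Format B 70/196 = 35.7%, the chronological format 66/130 = 50.8% → the chronological format
Overall: Format B 355/747 = 47.5%, the chronological format 407/955 = 42.6% → Format B
The chronological format wins each industry group but Format B wins overall — the comparison reverses. The chronological format's applications skew toward retail, which has a lower base rate.

Yes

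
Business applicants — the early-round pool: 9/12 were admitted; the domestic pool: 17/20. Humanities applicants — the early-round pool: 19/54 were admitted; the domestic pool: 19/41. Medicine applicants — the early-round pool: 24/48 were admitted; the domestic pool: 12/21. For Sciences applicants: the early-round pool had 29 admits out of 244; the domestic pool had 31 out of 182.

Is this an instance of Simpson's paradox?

Business: the early-round pool 9/12 = 75.0%, the domestic pool 17/20 = 85.0% → the domestic pool
Humanities: the early-round pool 19/54 = 35.2%, the domestic pool 19/41 = 46.3% → the domestic pool
Medicine: the early-round pool 24/48 = 50.0%, the domestic pool 12/21 = 57.1% → the domestic pool
Sciences: the early-round pool 29/244 = 11.9%, the domestic pool 31/182 = 17.0% → the domestic pool
Overall: the early-round pool 81/358 = 22.6%, the domestic pool 79/264 = 29.9% → the domestic pool
The domestic pool wins overall and in every department group — no reversal.

No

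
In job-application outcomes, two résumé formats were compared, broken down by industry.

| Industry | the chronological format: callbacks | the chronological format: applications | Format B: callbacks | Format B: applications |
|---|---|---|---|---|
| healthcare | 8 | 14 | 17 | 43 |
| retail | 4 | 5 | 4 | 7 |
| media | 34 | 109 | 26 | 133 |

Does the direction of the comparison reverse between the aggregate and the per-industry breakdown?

Healthcare: the chronological format 8/14 = 57.1%, Format B 17/43 = 39.5% → the chronological format
Retail: the chronological format 4/5 = 80.0%, Format B 4/7 = 57.1% → the chronological format
Media: the chronological format 34/109 = 31.2%, Format B 26/133 = 19.5% → the chronological format
Overall: the chronological format 46/128 = 35.9%, Format B 47/183 = 25.7% → the chronological format
The chronological format wins overall and in every industry group — no reversal.

No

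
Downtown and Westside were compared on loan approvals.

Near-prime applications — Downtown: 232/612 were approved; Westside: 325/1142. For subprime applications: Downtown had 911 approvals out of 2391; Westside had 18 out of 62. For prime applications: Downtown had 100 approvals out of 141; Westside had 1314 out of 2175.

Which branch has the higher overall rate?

Westside

Near-prime: Downtown 232/612 = 37.9%, Westside 325/1142 = 28.5% → Downtown
Subprime: Downtown 911/2391 = 38.1%, Westside 18/62 = 29.0% → Downtown
Prime: Downtown 100/141 = 70.9%, Westside 1314/2175 = 60.4% → Downtown
Overall: Downtown 1243/3144 = 39.5%, Westside 1657/3379 = 49.0% → Westside
(Downtown wins every credit group but Westside wins overall — Downtown's applications skew toward the low-rate subprime group.)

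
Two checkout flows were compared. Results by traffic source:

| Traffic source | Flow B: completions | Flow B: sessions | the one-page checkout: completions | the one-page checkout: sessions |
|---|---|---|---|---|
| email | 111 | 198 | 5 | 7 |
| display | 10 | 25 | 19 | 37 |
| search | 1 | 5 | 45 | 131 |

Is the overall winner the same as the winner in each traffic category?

No

Email: Flow B 111/198 = 56.1%, the one-page checkout 5/7 = 71.4% → the one-page checkout
Display: Flow B 10/25 = 40.0%, the one-page checkout 19/37 = 51.4% → the one-page checkout
Search: Flow B 1/5 = 20.0%, the one-page checkout 45/131 = 34.4% → the one-page checkout
Overall: Flow B 122/228 = 53.5%, the one-page checkout 69/175 = 39.4% → Flow B
The one-page checkout wins each traffic group but Flow B wins overall — the comparison reverses. The one-page checkout's sessions skew toward search, which has a lower base rate.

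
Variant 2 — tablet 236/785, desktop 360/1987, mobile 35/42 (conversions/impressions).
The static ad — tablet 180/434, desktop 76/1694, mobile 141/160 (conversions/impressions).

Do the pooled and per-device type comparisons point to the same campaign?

No

Tablet: Variant 2 236/785 = 30.1%, the static ad 180/434 = 41.5% → the static ad
Desktop: Variant 2 360/1987 = 18.1%, the static ad 76/1694 = 4.5% → Variant 2
Mobile: Variant 2 35/42 = 83.3%, the static ad 141/160 = 88.1% → the static ad
Overall: Variant 2 631/2814 = 22.4%, the static ad 397/2288 = 17.4% → Variant 2
Neither sweeps: Variant 2 wins 1 of 3 groups, the static ad wins 2. Variant 2 wins overall but not every group — no Simpson reversal.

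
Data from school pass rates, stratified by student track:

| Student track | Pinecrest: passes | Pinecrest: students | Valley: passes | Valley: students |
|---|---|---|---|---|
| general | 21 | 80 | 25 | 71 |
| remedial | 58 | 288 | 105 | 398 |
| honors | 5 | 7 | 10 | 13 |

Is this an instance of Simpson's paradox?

General: Pinecrest 21/80 = 26.2%, Valley 25/71 = 35.2% → Valley
Remedial: Pinecrest 58/288 = 20.1%, Valley 105/398 = 26.4% → Valley
Honors: Pinecrest 5/7 = 71.4%, Valley 10/13 = 76.9% → Valley
Overall: Pinecrest 84/375 = 22.4%, Valley 140/482 = 29.0% → Valley
Valley wins overall and in every student group — no reversal.

No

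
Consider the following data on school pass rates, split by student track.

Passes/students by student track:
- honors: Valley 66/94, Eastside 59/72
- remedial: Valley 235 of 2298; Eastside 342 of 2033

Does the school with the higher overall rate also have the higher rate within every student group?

Honors: Valley 66/94 = 70.2%, Eastside 59/72 = 81.9% → Eastside
Remedial: Valley 235/2298 = 10.2%, Eastside 342/2033 = 16.8% → Eastside
Overall: Valley 301/2392 = 12.6%, Eastside 401/2105 = 19.0% → Eastside
Eastside wins overall and in every student group — no reversal.

Yes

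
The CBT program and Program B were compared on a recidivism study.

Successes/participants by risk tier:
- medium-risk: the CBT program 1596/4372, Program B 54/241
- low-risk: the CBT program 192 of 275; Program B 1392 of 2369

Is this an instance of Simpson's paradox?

Yes

Medium-risk: the CBT program 1596/4372 = 36.5%, Program B 54/241 = 22.4% → the CBT program
Low-risk: the CBT program 192/275 = 69.8%, Program B 1392/2369 = 58.8% → the CBT program
Overall: the CBT program 1788/4647 = 38.5%, Program B 1446/2610 = 55.4% → Program B
The CBT program wins each risk group but Program B wins overall — the comparison reverses. The CBT program's participants skew toward medium-risk, which has a lower base rate.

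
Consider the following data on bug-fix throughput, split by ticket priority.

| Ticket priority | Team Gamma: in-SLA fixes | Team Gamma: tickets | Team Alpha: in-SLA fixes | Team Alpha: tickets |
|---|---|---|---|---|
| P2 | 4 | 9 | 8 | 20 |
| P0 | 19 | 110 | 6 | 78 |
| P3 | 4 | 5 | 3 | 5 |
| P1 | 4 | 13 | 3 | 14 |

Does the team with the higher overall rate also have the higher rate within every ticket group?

P2: Team Gamma 4/9 = 44.4%, Team Alpha 8/20 = 40.0% → Team Gamma
P0: Team Gamma 19/110 = 17.3%, Team Alpha 6/78 = 7.7% → Team Gamma
P3: Team Gamma 4/5 = 80.0%, Team Alpha 3/5 = 60.0% → Team Gamma
P1: Team Gamma 4/13 = 30.8%, Team Alpha 3/14 = 21.4% → Team Gamma
Overall: Team Gamma 31/137 = 22.6%, Team Alpha 20/117 = 17.1% → Team Gamma
Team Gamma wins overall and in every ticket group — no reversal.

Yes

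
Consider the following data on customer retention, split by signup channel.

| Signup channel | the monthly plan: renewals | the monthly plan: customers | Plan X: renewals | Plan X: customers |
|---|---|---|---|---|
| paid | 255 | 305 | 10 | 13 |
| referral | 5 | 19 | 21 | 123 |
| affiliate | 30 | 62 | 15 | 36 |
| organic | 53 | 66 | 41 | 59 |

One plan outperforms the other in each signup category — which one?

the monthly plan

Paid: the monthly plan 255/305 = 83.6%, Plan X 10/13 = 76.9% → the monthly plan
Referral: the monthly plan 5/19 = 26.3%, Plan X 21/123 = 17.1% → the monthly plan
Affiliate: the monthly plan 30/62 = 48.4%, Plan X 15/36 = 41.7% → the monthly plan
Organic: the monthly plan 53/66 = 80.3%, Plan X 41/59 = 69.5% → the monthly plan
The monthly plan has the higher rate in all 4 groups.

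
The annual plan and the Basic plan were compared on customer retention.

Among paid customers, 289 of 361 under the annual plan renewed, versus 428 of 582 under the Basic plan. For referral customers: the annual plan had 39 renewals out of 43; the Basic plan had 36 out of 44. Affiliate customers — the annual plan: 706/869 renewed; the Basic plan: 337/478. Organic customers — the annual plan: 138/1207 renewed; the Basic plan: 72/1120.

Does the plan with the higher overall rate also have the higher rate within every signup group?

Yes

Paid: the annual plan 289/361 = 80.1%, the Basic plan 428/582 = 73.5% → the annual plan
Referral: the annual plan 39/43 = 90.7%, the Basic plan 36/44 = 81.8% → the annual plan
Affiliate: the annual plan 706/869 = 81.2%, the Basic plan 337/478 = 70.5% → the annual plan
Organic: the annual plan 138/1207 = 11.4%, the Basic plan 72/1120 = 6.4% → the annual plan
Overall: the annual plan 1172/2480 = 47.3%, the Basic plan 873/2224 = 39.3% → the annual plan
The annual plan wins overall and in every signup group — no reversal.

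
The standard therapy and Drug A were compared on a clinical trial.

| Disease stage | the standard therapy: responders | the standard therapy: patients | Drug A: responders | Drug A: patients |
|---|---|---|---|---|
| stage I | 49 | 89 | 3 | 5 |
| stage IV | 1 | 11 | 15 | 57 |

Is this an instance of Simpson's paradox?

Yes

Stage I: the standard therapy 49/89 = 55.1%, Drug A 3/5 = 60.0% → Drug A
Stage IV: the standard therapy 1/11 = 9.1%, Drug A 15/57 = 26.3% → Drug A
Overall: the standard therapy 50/100 = 50.0%, Drug A 18/62 = 29.0% → the standard therapy
Drug A wins each disease group but the standard therapy wins overall — the comparison reverses. Drug A's patients skew toward stage IV, which has a lower base rate.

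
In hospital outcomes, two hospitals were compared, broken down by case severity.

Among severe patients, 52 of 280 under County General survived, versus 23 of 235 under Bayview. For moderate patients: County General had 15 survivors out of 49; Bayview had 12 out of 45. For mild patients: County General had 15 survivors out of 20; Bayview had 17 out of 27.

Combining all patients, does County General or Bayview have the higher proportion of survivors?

Severe: County General 52/280 = 18.6%, Bayview 23/235 = 9.8% → County General
Moderate: County General 15/49 = 30.6%, Bayview 12/45 = 26.7% → County General
Mild: County General 15/20 = 75.0%, Bayview 17/27 = 63.0% → County General
Overall: County General 82/349 = 23.5%, Bayview 52/307 = 16.9% → County General

County General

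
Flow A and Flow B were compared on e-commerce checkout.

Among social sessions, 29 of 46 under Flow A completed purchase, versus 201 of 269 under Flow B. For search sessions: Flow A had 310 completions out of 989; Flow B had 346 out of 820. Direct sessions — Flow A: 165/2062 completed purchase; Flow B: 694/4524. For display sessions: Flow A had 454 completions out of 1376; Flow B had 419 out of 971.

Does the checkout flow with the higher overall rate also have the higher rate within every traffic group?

Yes

Social: Flow A 29/46 = 63.0%, Flow B 201/269 = 74.7% → Flow B
Search: Flow A 310/989 = 31.3%, Flow B 346/820 = 42.2% → Flow B
Direct: Flow A 165/2062 = 8.0%, Flow B 694/4524 = 15.3% → Flow B
Display: Flow A 454/1376 = 33.0%, Flow B 419/971 = 43.2% → Flow B
Overall: Flow A 958/4473 = 21.4%, Flow B 1660/6584 = 25.2% → Flow B
Flow B wins overall and in every traffic group — no reversal.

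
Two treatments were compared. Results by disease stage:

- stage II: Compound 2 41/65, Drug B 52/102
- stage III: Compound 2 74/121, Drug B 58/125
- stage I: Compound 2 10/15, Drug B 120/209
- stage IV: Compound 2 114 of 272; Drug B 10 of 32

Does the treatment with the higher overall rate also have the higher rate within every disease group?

Stage II: Compound 2 41/65 = 63.1%, Drug B 52/102 = 51.0% → Compound 2
Stage III: Compound 2 74/121 = 61.2%, Drug B 58/125 = 46.4% → Compound 2
Stage I: Compound 2 10/15 = 66.7%, Drug B 120/209 = 57.4% → Compound 2
Stage IV: Compound 2 114/272 = 41.9%, Drug B 10/32 = 31.2% → Compound 2
Overall: Compound 2 239/473 = 50.5%, Drug B 240/468 = 51.3% → Drug B
Compound 2 wins each disease group but Drug B wins overall — the comparison reverses. Compound 2's patients skew toward stage IV, which has a lower base rate.

No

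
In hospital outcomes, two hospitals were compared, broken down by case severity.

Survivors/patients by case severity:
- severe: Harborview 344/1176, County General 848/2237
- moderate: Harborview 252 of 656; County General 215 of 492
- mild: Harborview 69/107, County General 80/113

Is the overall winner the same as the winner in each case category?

Severe: Harborview 344/1176 = 29.3%, County General 848/2237 = 37.9% → County General
Moderate: Harborview 252/656 = 38.4%, County General 215/492 = 43.7% → County General
Mild: Harborview 69/107 = 64.5%, County General 80/113 = 70.8% → County General
Overall: Harborview 665/1939 = 34.3%, County General 1143/2842 = 40.2% → County General
County General wins overall and in every case group — no reversal.

Yes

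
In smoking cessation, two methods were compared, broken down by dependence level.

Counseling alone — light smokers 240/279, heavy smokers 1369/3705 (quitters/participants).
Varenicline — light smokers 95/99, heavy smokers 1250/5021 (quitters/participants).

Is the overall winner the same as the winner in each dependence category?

Light smokers: counseling alone 240/279 = 86.0%, varenicline 95/99 = 96.0% → varenicline
Heavy smokers: counseling alone 1369/3705 = 37.0%, varenicline 1250/5021 = 24.9% → counseling alone
Overall: counseling alone 1609/3984 = 40.4%, varenicline 1345/5120 = 26.3% → counseling alone
Neither sweeps: counseling alone wins 1 of 2 groups, varenicline wins 1. Counseling alone wins overall but not every group — no Simpson reversal.

No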